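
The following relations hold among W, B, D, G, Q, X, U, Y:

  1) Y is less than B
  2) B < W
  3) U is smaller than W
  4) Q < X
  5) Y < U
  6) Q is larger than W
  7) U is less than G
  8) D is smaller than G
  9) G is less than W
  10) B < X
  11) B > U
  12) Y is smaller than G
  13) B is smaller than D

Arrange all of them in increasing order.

Y < U < B < D < G < W < Q < X

Each adjacent pair is fixed by a given relation: Y < U; U < B; B < D; D < G; G < W; W < Q; Q < X. Chaining them end to end gives the full order.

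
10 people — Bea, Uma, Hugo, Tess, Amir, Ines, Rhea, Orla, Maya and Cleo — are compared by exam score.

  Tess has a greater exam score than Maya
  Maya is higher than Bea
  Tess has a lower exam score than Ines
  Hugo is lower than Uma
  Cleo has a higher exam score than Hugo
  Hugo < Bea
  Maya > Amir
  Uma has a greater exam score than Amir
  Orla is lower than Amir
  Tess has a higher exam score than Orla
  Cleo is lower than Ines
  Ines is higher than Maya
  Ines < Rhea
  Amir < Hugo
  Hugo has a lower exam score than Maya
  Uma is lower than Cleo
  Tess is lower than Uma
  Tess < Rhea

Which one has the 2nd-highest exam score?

Ines

Chaining the given pairs: Orla < Amir < Hugo < Bea < Maya < Tess < Uma < Cleo < Ines < Rhea.
Counting 2 from the largest end gives Ines.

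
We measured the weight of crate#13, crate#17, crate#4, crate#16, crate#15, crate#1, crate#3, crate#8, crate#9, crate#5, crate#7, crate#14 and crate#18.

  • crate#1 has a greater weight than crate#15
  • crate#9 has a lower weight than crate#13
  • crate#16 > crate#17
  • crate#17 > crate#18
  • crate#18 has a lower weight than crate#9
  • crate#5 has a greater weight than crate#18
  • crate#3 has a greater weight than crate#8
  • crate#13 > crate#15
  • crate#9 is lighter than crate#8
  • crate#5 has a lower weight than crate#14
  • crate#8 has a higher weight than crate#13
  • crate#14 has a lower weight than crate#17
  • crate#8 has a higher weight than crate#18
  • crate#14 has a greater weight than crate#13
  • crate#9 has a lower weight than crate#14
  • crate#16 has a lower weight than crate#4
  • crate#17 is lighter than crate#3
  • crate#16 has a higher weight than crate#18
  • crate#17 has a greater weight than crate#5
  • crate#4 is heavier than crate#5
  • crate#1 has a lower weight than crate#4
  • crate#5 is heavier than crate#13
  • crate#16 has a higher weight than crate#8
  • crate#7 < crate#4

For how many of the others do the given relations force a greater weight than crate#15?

The elements the relations force above crate#15 are crate#13, crate#5, crate#14, crate#17, crate#8, crate#3, crate#16, crate#1, crate#4 — no chain reaches any other.
That is 9.

9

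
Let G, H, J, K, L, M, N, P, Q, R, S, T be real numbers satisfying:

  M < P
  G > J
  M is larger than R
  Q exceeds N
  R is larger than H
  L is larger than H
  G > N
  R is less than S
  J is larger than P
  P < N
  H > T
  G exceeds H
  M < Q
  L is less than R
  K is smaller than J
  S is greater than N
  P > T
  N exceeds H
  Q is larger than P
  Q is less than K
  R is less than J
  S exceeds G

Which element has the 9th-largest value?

Piecing the relations together gives one ordering: T < H < L < R < M < P < N < Q < K < J < G < S.
The 9th largest is R.

R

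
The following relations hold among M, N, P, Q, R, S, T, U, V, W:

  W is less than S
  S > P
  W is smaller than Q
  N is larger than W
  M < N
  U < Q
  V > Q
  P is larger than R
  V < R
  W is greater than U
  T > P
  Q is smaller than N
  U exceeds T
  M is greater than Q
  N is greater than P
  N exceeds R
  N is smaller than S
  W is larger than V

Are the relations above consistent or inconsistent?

inconsistent

Chaining the given relations yields V < R < P < T < U < W < Q, so V < Q. But one relation states Q < V. These cannot both hold.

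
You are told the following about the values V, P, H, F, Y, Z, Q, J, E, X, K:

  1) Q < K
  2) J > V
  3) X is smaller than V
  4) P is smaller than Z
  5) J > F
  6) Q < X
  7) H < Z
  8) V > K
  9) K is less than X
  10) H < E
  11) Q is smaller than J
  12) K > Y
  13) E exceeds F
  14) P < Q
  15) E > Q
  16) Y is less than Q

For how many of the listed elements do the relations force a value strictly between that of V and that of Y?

The relations place Y below V. An element lies strictly between them when it is forced above Y and also forced below V.
Above Y: {Q, K, E, X, J}. Below V: {P, Q, K, X}.
Intersection: {Q, K, X} — 3.

3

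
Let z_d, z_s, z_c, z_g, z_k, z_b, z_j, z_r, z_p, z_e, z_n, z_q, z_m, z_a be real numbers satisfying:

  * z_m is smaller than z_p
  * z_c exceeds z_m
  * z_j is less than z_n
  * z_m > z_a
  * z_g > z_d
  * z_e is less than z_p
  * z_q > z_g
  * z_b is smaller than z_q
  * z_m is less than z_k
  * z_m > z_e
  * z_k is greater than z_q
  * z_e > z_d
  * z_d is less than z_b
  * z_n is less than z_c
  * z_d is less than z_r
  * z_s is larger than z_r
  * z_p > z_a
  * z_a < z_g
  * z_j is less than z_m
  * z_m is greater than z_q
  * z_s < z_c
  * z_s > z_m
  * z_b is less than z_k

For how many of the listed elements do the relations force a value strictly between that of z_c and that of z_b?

3

Chaining upward from z_b reaches: z_q, z_m, z_s, z_k, z_p.
Chaining downward from z_c reaches: z_d, z_r, z_e, z_a, z_g, z_q, z_j, z_m, z_s, z_n.
Strictly between z_b and z_c are those in both lists: z_q, z_m, z_s — 3 elements.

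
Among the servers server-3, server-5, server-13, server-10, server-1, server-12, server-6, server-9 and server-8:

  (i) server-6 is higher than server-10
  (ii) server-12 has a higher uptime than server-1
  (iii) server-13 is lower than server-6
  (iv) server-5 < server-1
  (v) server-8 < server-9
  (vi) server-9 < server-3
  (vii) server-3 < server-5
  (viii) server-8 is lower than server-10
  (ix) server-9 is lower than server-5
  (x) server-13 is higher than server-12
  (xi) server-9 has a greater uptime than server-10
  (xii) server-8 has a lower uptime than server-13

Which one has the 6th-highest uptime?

Piecing the relations together gives one ordering: server-8 < server-10 < server-9 < server-3 < server-5 < server-1 < server-12 < server-13 < server-6.
The 6th largest is server-3.

server-3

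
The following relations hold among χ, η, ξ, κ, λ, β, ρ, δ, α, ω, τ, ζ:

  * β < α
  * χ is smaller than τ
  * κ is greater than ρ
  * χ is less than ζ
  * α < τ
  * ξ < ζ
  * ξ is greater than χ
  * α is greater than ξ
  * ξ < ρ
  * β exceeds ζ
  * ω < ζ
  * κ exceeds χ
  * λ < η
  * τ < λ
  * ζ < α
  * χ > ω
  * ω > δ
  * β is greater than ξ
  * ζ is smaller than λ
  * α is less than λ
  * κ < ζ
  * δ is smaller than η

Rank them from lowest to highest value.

Each adjacent pair is fixed by a given relation: δ < ω; ω < χ; χ < ξ; ξ < ρ; ρ < κ; κ < ζ; ζ < β; β < α; α < τ; τ < λ; λ < η. Chaining them end to end gives the full order.

δ < ω < χ < ξ < ρ < κ < ζ < β < α < τ < λ < η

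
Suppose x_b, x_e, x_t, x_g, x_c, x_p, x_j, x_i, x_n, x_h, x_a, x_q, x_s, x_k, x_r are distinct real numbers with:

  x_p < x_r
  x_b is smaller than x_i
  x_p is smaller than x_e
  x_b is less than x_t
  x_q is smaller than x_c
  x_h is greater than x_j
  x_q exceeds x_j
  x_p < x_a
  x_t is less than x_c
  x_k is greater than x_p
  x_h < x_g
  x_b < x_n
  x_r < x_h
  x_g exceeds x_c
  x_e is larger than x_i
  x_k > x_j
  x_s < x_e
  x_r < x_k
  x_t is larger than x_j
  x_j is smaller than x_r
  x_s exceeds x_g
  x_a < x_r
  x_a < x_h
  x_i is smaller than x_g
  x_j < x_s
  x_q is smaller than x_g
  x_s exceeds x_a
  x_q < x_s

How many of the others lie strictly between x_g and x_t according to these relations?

1

Chaining upward from x_t reaches: x_c, x_s, x_e.
Chaining downward from x_g reaches: x_p, x_a, x_j, x_b, x_i, x_r, x_q, x_h, x_c.
Strictly between x_t and x_g are those in both lists: x_c — 1 element.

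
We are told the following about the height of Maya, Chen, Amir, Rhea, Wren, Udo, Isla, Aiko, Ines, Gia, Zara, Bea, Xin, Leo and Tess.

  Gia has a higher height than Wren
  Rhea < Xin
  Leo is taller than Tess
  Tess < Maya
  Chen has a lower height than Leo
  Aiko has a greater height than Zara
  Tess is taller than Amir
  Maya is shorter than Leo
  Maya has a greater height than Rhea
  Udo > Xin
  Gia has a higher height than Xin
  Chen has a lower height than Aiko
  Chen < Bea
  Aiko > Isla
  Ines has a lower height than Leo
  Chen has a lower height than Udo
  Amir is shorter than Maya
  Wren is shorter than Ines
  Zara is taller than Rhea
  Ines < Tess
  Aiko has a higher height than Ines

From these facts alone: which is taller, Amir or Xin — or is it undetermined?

Following every chain through Amir: above Amir we get Tess, Maya, Leo.
Xin is not reached, and no chain runs the other way from Xin to Amir.
So the given relations leave the order of Amir and Xin undetermined.

undetermined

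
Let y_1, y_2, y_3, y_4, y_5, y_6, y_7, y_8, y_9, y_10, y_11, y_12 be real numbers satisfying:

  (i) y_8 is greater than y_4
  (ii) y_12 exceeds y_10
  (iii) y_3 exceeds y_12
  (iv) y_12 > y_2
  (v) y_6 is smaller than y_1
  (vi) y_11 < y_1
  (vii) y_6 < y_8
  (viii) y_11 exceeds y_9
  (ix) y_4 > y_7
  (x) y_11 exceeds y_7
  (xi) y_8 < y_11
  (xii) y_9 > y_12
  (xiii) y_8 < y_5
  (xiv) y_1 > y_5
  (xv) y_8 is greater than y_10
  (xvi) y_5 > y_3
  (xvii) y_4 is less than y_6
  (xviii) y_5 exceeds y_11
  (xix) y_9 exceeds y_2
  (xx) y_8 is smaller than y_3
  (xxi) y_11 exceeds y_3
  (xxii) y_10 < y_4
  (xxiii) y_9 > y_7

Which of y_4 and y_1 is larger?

Following the relations from y_4: y_4 < y_6 < y_8 < y_11 < y_5 < y_1.
So y_4 < y_1; y_1 is the larger of the two.

y_1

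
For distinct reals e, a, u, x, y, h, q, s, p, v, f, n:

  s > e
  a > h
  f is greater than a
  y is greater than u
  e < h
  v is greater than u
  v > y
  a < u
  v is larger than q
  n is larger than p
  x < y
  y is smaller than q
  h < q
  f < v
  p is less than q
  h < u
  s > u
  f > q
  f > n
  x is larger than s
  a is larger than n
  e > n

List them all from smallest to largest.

Each adjacent pair is fixed by a given relation: p < n; n < e; e < h; h < a; a < u; u < s; s < x; x < y; y < q; q < f; f < v. Chaining them end to end gives the full order.

p < n < e < h < a < u < s < x < y < q < f < v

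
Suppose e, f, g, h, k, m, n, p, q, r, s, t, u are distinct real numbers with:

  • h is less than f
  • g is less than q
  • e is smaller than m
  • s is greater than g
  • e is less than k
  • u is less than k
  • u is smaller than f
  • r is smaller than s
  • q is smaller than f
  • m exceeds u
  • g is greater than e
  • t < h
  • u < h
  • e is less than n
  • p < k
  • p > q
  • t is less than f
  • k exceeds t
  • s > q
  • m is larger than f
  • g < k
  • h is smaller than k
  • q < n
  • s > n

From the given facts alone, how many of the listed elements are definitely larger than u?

4

The elements the relations force above u are h, f, m, k — no chain reaches any other.
That is 4.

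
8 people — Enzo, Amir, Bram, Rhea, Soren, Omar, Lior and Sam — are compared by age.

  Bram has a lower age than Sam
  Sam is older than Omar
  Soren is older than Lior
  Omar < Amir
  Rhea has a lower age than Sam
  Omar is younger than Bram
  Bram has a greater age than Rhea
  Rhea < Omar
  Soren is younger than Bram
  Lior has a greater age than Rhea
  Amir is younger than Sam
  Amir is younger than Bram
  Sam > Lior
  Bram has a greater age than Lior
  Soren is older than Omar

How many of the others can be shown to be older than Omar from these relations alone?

From Omar the given relations immediately reach Amir, Soren, Bram, Sam.
No other element is forced above Omar by the given relations, so the count is 4.

4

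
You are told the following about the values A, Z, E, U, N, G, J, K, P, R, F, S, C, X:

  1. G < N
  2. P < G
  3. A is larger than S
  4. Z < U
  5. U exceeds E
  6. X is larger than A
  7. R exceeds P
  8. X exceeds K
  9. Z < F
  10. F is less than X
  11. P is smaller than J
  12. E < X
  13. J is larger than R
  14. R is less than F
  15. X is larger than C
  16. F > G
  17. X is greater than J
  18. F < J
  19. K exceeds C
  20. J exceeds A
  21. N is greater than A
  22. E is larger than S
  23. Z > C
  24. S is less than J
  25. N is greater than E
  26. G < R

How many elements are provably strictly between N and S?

2

Chaining upward from S reaches: E, A, J, X, U.
Chaining downward from N reaches: P, G, E, A.
Strictly between S and N are those in both lists: E, A — 2 elements.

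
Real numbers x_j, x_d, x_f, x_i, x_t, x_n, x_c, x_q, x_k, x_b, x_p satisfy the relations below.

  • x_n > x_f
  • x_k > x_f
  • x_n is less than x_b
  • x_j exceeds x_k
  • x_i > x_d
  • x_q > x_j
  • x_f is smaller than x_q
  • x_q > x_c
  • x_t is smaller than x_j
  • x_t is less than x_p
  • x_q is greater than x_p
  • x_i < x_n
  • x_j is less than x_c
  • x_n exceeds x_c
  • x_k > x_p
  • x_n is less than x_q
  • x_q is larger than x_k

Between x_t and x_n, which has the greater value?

x_n

x_t < x_p and x_p < x_k give x_t < x_k.
Then x_k < x_j extends the chain to x_j.
Then x_j < x_c extends the chain to x_c.
Then x_c < x_n extends the chain to x_n.
So x_t < x_n; x_n is the larger of the two.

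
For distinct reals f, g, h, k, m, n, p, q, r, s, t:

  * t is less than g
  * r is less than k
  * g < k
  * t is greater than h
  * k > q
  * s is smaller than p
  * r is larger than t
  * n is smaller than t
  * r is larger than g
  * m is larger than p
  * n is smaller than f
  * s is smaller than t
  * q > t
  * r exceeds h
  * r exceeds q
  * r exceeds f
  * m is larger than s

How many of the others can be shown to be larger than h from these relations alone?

5

From h the given relations immediately reach t, r.
From those, g, q, k — 5 in total.
Nothing else is reachable above h; 5 in all.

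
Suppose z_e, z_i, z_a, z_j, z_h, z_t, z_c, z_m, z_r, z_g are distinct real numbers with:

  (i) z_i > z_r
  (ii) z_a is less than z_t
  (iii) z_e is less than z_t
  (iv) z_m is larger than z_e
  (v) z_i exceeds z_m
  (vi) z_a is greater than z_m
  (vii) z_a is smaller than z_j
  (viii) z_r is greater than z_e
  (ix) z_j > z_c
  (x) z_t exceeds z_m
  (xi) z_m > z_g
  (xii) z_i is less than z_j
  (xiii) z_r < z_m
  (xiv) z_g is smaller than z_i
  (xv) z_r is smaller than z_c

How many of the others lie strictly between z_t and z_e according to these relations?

3

The relations place z_e below z_t. An element lies strictly between them when it is forced above z_e and also forced below z_t.
Above z_e: {z_r, z_m, z_c, z_a, z_i, z_j}. Below z_t: {z_g, z_r, z_m, z_a}.
Intersection: {z_r, z_m, z_a} — 3.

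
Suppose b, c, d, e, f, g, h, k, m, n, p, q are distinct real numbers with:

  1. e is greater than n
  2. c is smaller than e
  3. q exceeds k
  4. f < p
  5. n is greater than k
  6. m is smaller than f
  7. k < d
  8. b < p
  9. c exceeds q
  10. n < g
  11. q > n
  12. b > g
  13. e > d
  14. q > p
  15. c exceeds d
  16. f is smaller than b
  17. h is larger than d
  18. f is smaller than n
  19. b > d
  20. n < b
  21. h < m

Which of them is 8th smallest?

Chaining the given pairs: k < d < h < m < f < n < g < b < p < q < c < e.
Counting 8 from the smallest end gives b.

b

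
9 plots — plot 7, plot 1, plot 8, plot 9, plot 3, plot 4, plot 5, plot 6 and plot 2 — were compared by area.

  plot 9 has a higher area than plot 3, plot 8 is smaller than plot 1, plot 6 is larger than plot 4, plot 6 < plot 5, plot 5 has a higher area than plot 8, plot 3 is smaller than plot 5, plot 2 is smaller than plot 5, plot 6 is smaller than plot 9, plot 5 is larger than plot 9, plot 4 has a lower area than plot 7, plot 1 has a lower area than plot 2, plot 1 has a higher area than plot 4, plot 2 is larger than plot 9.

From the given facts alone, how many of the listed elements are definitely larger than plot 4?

6

The elements the relations force above plot 4 are plot 1, plot 7, plot 6, plot 9, plot 2, plot 5 — no chain reaches any other.
That is 6.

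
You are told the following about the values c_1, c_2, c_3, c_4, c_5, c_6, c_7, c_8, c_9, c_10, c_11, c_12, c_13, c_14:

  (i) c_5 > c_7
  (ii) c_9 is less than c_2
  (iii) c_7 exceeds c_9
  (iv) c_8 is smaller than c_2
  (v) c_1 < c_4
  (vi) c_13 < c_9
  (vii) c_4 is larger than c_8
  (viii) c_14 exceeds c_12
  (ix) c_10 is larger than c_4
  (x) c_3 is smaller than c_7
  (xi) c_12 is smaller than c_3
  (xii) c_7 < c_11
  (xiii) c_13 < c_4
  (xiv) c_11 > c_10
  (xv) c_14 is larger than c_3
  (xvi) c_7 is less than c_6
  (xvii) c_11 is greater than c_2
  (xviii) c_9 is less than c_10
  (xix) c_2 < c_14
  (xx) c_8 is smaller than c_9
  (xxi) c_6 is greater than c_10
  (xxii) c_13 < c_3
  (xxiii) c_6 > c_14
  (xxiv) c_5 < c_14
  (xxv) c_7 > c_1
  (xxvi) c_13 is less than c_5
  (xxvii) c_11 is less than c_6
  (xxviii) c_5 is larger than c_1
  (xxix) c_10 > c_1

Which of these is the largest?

Chaining downward from c_6: directly below it, c_10, c_7, c_11, c_14; then c_1, c_12, c_9, c_4, c_3, c_2, c_5; then c_13, c_8.
That covers every other element, and nothing is given above c_6, so c_6 is the largest.

c_6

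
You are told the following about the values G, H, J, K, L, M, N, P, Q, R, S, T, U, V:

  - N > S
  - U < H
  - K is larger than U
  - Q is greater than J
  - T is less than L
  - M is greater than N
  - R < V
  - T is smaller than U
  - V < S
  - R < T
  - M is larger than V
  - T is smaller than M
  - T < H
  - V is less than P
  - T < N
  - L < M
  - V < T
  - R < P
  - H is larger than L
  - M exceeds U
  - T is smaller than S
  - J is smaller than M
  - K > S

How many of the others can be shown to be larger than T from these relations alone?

7

The elements the relations force above T are U, L, S, H, N, K, M — no chain reaches any other.
That is 7.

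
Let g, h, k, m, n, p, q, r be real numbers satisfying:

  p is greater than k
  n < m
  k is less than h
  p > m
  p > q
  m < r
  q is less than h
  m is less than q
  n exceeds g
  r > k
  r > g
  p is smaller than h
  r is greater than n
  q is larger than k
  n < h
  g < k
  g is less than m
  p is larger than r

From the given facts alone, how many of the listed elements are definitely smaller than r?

4

From r the given relations immediately reach g, n, k, m.
No other element is forced below r by the given relations, so the count is 4.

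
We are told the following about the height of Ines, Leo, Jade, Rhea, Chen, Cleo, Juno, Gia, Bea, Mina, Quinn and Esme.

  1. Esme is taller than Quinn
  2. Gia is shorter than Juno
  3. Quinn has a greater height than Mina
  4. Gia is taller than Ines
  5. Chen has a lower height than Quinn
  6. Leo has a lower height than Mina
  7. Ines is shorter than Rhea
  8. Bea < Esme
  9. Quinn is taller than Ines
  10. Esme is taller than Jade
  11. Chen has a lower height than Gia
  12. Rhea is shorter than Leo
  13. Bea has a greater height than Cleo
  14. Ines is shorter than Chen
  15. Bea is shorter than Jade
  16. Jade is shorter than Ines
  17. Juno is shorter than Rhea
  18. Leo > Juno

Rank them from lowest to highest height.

Each adjacent pair is fixed by a given relation: Cleo < Bea; Bea < Jade; Jade < Ines; Ines < Chen; Chen < Gia; Gia < Juno; Juno < Rhea; Rhea < Leo; Leo < Mina; Mina < Quinn; Quinn < Esme. Chaining them end to end gives the full order.

Cleo < Bea < Jade < Ines < Chen < Gia < Juno < Rhea < Leo < Mina < Quinn < Esme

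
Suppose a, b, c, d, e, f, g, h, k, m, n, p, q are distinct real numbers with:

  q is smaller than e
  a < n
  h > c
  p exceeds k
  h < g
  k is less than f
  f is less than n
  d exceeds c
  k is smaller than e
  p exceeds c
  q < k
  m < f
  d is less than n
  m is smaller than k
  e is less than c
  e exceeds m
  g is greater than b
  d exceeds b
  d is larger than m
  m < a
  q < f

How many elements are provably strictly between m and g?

Chaining upward from m reaches: k, e, f, c, h, d, a, n, p.
Chaining downward from g reaches: q, k, e, b, c, h.
Strictly between m and g are those in both lists: k, e, c, h — 4 elements.

4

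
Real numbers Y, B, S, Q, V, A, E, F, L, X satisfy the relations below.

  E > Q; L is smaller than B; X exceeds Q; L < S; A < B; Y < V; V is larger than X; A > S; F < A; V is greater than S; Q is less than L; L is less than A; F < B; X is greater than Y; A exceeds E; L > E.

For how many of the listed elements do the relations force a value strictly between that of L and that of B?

2

The relations place L below B. An element lies strictly between them when it is forced above L and also forced below B.
Above L: {S, V, A}. Below B: {F, Q, E, S, A}.
Intersection: {S, A} — 2.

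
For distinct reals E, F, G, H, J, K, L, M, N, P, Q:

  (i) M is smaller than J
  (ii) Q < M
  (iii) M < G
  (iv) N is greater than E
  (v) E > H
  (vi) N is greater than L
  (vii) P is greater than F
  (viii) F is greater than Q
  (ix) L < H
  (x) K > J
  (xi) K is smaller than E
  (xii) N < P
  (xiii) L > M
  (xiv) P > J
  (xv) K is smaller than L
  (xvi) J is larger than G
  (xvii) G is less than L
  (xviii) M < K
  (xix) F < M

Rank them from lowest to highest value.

Q < F < M < G < J < K < L < H < E < N < P

Nothing is placed below Q, so it is least; from there Q < F; F < M; M < G; G < J; J < K; K < L; L < H; H < E; E < N; N < P, each given directly.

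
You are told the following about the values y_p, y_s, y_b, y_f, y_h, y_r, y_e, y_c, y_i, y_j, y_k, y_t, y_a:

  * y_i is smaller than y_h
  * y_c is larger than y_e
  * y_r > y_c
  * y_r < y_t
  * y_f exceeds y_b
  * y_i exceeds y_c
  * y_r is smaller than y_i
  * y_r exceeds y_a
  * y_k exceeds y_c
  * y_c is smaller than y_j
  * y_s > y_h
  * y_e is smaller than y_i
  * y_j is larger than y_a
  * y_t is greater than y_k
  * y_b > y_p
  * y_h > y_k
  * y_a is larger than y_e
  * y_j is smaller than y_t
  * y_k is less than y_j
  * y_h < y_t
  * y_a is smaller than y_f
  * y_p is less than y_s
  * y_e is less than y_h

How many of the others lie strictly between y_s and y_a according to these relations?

Chaining upward from y_a reaches: y_r, y_i, y_f, y_h, y_j, y_t.
Chaining downward from y_s reaches: y_e, y_c, y_r, y_k, y_p, y_i, y_h.
Strictly between y_a and y_s are those in both lists: y_r, y_i, y_h — 3 elements.

3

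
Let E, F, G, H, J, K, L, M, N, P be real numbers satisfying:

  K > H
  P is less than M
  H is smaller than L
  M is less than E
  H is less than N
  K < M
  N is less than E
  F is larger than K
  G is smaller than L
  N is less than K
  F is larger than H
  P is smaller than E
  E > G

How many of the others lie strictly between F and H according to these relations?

2

The relations place H below F. An element lies strictly between them when it is forced above H and also forced below F.
Above H: {N, L, K, M, E}. Below F: {N, K}.
Intersection: {N, K} — 2.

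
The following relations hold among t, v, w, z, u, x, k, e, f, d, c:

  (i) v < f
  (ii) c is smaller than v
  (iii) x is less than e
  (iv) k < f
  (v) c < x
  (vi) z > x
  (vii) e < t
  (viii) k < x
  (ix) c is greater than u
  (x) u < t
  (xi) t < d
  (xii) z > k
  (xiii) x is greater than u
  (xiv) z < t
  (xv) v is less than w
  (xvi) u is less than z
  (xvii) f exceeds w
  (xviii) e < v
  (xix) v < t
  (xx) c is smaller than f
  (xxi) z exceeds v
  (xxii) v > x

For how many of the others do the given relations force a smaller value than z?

The elements the relations force below z are k, u, c, x, e, v — no chain reaches any other.
That is 6.

6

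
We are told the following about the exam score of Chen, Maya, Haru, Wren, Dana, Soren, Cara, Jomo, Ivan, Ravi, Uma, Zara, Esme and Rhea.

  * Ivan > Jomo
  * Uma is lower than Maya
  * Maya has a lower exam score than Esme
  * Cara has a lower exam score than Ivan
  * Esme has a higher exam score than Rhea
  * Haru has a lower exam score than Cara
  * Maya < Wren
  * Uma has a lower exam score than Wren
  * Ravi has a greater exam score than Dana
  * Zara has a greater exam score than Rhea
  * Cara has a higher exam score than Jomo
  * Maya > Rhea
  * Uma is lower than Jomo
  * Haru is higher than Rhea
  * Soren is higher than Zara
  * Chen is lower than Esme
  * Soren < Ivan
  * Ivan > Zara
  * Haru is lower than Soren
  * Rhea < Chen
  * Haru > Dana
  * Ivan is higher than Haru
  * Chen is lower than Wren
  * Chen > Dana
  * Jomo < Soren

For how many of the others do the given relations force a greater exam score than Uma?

From Uma the given relations immediately reach Jomo, Maya, Wren.
From those, Cara, Soren, Ivan, Esme — 7 in total.
Nothing else is reachable above Uma; 7 in all.

7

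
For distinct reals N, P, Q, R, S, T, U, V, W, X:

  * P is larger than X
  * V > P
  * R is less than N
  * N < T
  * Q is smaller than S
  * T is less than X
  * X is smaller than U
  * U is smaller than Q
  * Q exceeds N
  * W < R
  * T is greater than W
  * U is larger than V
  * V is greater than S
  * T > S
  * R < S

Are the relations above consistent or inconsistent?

Chaining the given relations yields Q < S < T < X < P < V < U, so Q < U. But one relation states U < Q. These cannot both hold.

inconsistent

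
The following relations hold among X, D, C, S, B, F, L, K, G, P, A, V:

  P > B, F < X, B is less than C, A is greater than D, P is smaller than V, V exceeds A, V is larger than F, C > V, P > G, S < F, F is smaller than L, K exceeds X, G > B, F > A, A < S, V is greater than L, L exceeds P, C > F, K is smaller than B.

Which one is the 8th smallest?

G

Piecing the relations together gives one ordering: D < A < S < F < X < K < B < G < P < L < V < C.
Counting 8 from the smallest end gives G.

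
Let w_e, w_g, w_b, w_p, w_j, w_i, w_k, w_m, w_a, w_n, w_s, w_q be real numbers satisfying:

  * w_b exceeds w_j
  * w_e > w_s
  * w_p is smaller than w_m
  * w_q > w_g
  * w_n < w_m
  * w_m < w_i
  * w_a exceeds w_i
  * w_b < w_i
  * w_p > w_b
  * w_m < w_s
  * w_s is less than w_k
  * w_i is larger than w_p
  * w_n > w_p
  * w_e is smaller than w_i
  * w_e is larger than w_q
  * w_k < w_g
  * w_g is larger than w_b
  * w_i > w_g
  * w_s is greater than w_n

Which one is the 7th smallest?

The consecutive relations fix a unique order: w_j < w_b < w_p < w_n < w_m < w_s < w_k < w_g < w_q < w_e < w_i < w_a.
Counting 7 from the smallest end gives w_k.

w_k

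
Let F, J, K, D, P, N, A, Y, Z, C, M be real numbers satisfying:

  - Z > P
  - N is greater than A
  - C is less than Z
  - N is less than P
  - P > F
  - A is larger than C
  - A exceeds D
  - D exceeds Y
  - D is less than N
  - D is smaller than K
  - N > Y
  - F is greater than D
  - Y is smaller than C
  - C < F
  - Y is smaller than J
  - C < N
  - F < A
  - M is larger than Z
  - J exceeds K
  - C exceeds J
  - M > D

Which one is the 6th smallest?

F

Piecing the relations together gives one ordering: Y < D < K < J < C < F < A < N < P < Z < M.
Counting 6 from the smallest end gives F.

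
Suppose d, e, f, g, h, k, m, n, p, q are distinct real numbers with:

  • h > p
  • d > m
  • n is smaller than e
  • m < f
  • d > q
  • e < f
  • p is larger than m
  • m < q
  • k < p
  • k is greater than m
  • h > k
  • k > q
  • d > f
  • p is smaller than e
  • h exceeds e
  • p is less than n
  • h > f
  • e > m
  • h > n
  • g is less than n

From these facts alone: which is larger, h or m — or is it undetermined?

m < q < k < p < e < f < h, by transitivity through q, k, p, e, f.
So h is larger.

h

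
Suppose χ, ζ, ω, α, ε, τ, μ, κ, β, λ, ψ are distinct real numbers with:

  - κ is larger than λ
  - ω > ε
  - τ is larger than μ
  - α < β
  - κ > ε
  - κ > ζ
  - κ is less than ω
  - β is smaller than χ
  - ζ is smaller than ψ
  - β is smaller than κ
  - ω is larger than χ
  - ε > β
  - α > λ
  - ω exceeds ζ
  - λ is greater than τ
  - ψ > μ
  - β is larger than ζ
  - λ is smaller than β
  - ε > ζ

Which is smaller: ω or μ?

μ < τ and τ < λ give μ < λ.
With λ < α: μ < τ < λ < α.
Then α < β extends the chain to β.
With β < ε: μ < τ < λ < α < β < ε.
With ε < κ: μ < τ < λ < α < β < ε < κ.
Then κ < ω extends the chain to ω.
So μ < ω; μ is the smaller of the two.

μ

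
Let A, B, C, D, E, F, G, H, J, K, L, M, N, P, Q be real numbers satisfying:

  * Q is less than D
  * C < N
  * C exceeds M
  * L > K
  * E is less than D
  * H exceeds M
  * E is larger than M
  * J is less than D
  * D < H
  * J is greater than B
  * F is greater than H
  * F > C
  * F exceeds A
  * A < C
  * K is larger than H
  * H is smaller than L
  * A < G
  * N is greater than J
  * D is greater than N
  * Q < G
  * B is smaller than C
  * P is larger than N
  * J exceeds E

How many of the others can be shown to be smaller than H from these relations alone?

9

The elements the relations force below H are Q, B, A, M, E, J, C, N, D — no chain reaches any other.
That is 9.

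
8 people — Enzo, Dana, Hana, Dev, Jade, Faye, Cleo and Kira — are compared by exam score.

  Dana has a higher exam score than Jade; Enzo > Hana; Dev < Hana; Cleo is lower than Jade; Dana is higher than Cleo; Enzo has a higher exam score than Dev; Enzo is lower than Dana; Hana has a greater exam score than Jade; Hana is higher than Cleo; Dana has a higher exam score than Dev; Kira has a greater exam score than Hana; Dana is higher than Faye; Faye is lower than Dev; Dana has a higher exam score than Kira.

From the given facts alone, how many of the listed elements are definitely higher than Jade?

4

From Jade the given relations immediately reach Hana, Dana.
From those, Enzo, Kira — 4 in total.
No other element is forced above Jade by the given relations, so the count is 4.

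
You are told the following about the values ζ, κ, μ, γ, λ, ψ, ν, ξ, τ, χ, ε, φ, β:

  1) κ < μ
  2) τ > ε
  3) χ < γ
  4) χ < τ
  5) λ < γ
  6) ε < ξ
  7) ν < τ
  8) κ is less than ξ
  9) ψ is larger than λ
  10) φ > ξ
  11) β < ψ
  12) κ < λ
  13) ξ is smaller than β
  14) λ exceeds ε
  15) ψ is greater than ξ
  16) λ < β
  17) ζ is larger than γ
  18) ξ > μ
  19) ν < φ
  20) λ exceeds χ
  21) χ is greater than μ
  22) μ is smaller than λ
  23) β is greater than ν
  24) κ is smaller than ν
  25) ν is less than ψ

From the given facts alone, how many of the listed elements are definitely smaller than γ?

Directly below γ: χ, λ.
One step further: ε, κ, μ (5 so far).
No other element is forced below γ by the given relations, so the count is 5.

5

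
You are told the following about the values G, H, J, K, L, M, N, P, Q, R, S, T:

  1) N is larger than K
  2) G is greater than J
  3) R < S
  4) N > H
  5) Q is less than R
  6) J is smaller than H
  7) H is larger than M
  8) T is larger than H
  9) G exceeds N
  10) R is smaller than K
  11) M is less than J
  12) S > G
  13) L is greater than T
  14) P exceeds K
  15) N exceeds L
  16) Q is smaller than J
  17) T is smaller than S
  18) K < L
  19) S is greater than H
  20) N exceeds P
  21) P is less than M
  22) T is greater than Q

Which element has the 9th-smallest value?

L

Piecing the relations together gives one ordering: Q < R < K < P < M < J < H < T < L < N < G < S.
Counting 9 from the smallest end gives L.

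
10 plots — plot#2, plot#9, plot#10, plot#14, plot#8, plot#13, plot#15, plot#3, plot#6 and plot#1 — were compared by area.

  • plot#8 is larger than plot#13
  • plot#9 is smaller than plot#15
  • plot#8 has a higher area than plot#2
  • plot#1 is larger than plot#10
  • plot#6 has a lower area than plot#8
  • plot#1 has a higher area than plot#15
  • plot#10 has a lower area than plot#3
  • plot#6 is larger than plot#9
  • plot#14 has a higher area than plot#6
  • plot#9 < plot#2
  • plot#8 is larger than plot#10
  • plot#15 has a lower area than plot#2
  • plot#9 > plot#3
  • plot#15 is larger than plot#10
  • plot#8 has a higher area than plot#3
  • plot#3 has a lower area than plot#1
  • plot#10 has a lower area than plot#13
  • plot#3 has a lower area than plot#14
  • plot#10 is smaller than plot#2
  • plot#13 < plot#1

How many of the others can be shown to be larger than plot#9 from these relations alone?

6

Directly above plot#9: plot#6, plot#15, plot#2.
One step further: plot#8, plot#14, plot#1 (6 so far).
Nothing else is reachable above plot#9; 6 in all.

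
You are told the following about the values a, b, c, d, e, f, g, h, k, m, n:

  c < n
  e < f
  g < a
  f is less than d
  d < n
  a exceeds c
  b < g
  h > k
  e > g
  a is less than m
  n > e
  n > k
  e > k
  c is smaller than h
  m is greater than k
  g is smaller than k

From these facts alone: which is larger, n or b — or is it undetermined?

b < g and g < k give b < k.
Then k < e extends the chain to e.
Then e < f extends the chain to f.
With f < d: b < g < k < e < f < d.
With d < n: b < g < k < e < f < d < n.
So n is larger.

n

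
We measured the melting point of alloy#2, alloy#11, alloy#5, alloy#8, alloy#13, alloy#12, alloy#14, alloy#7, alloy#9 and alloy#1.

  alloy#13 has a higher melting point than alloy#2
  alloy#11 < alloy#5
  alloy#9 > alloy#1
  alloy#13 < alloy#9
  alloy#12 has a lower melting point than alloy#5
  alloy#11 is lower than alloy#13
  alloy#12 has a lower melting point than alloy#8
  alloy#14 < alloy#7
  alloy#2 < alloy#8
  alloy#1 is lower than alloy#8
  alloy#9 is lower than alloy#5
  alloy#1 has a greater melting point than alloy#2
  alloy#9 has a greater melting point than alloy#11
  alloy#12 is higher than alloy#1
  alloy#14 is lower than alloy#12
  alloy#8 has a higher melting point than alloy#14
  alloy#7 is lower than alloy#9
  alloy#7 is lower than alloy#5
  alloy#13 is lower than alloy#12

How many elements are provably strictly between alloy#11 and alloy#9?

The relations place alloy#11 below alloy#9. An element lies strictly between them when it is forced above alloy#11 and also forced below alloy#9.
Above alloy#11: {alloy#13, alloy#12, alloy#8, alloy#5}. Below alloy#9: {alloy#14, alloy#2, alloy#7, alloy#13, alloy#1}.
Intersection: {alloy#13} — 1.

1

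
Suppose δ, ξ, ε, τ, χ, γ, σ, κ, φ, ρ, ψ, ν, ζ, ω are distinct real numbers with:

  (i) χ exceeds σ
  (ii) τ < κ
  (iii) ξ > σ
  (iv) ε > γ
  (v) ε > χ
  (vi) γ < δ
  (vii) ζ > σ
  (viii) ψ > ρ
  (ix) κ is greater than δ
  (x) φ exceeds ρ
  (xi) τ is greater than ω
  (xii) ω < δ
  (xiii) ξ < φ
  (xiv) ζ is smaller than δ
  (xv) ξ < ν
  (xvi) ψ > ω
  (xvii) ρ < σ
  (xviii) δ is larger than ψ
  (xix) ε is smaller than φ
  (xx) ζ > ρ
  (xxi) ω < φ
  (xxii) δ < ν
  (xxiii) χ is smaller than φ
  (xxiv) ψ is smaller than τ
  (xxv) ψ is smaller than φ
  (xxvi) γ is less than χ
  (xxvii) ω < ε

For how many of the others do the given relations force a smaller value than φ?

8

The elements the relations force below φ are ρ, σ, ξ, ω, γ, ψ, χ, ε — no chain reaches any other.
That is 8.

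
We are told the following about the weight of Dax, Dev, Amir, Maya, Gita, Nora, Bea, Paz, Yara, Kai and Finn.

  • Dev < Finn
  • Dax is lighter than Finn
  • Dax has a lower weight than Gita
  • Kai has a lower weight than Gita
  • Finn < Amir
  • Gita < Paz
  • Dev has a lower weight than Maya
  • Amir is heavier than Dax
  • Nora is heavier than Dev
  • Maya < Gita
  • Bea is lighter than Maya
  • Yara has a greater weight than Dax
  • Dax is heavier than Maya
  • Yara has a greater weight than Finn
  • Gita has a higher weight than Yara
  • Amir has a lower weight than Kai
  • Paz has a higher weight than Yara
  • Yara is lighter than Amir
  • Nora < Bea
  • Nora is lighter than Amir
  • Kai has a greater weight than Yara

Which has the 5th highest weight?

Chaining the given pairs: Dev < Nora < Bea < Maya < Dax < Finn < Yara < Amir < Kai < Gita < Paz.
The 5th largest is Yara.

Yara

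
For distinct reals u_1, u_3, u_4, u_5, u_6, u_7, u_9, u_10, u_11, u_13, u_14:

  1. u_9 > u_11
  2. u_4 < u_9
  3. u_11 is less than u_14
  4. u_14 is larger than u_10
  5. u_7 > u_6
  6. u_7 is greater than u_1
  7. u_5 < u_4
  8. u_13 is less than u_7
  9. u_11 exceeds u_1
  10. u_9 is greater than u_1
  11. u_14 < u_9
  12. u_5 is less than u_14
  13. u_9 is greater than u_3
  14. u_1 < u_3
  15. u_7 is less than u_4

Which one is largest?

u_9

u_13 is not greatest since u_13 < u_7; u_1 is not greatest since u_1 < u_11; u_5 is not greatest since u_5 < u_14; u_10 is not greatest since u_10 < u_14; u_3 is not greatest since u_3 < u_9; u_11 is not greatest since u_11 < u_9; u_6 is not greatest since u_6 < u_7; u_7 is not greatest since u_7 < u_4; u_4 is not greatest since u_4 < u_9; u_14 is not greatest since u_14 < u_9.
Only u_9 has nothing above it, so u_9 is the largest.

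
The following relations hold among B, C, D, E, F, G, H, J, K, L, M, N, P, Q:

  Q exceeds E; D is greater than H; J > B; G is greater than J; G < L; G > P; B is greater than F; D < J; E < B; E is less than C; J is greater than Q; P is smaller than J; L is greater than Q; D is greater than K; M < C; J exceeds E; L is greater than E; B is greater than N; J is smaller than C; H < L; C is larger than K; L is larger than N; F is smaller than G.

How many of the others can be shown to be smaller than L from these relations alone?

11

The elements the relations force below L are E, K, F, N, P, B, H, Q, D, J, G — no chain reaches any other.
That is 11.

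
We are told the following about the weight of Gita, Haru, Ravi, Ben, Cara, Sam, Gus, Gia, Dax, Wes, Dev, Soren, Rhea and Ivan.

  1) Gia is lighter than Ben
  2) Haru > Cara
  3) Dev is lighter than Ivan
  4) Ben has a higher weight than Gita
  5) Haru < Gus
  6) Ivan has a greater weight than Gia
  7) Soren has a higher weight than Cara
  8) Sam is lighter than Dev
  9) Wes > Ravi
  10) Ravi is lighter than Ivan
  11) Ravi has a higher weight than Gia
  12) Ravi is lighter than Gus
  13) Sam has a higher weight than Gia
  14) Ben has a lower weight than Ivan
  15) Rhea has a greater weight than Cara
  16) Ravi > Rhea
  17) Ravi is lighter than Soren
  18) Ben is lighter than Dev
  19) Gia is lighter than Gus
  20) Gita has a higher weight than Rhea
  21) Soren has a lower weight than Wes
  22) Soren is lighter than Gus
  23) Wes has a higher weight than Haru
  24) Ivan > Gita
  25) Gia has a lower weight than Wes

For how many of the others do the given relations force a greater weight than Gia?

From Gia the given relations immediately reach Ravi, Gus, Sam, Ben, Ivan, Wes.
From those, Soren, Dev — 8 in total.
No other element is forced above Gia by the given relations, so the count is 8.

8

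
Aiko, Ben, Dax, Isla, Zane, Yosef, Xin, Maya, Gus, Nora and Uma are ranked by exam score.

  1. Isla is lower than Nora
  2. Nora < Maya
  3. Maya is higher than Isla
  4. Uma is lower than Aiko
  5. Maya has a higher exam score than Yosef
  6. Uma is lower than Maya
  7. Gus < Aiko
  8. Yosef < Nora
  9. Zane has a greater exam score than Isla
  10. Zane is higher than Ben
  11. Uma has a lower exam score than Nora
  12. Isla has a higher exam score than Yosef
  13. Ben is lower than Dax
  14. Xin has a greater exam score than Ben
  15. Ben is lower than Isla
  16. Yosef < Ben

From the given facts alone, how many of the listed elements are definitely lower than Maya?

5

Directly below Maya: Yosef, Uma, Isla, Nora.
One step further: Ben (5 so far).
No other element is forced below Maya by the given relations, so the count is 5.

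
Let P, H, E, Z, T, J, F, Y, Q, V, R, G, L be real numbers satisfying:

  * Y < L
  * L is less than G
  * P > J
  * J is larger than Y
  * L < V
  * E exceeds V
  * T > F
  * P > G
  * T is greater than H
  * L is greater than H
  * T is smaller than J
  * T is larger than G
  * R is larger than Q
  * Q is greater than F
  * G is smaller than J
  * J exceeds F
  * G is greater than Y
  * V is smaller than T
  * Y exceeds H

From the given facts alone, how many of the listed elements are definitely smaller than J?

7

The elements the relations force below J are H, F, Y, L, V, G, T — no chain reaches any other.
That is 7.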